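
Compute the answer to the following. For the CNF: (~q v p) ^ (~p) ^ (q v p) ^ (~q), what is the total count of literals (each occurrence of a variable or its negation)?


Counting literals in each clause:
Clause 1: 2 literal(s)
Clause 2: 1 literal(s)
Clause 3: 2 literal(s)
Clause 4: 1 literal(s)
Total = 6

6


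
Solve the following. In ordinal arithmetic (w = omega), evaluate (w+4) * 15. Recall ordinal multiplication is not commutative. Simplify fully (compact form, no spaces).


Compute (w+4) * 15.
Ordinal * is associative and left-distributive over +, but NOT commutative; for finite n>1, n*w = w but w*n stays w*n.
(w+4) * 15 = (w+4) repeated 15 times. Each intermediate +4 is absorbed by the following w; only the last survives: w*15+4.
Result = w*15+4

w*15+4


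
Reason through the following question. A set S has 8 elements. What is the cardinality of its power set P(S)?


The power set of a set with n elements has 2^n elements.
|P(S)| = 2^8 = 256

256


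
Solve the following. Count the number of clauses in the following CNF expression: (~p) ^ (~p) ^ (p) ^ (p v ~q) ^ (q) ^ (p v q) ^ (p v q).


A CNF formula is a conjunction of clauses.
Clauses are separated by ^.
Counting the conjuncts: 7 clauses.

7


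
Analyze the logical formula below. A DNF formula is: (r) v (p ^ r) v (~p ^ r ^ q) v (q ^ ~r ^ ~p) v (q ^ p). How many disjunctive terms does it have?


A DNF formula is a disjunction of terms (conjunctions).
Terms are separated by v.
Counting the disjuncts: 5 terms.

5


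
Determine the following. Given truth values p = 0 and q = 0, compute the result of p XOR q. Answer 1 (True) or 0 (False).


p = 0, q = 0
Operation: p XOR q
Evaluate: 0 XOR 0 = 0

0


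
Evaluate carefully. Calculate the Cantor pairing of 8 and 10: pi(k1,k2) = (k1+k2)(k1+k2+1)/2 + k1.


k1 + k2 = 18
(k1+k2)(k1+k2+1)/2 = 18 * 19 / 2 = 171
pi = 171 + 8 = 179

179


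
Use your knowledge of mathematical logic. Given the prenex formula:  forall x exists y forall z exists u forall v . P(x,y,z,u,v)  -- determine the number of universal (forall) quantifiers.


Quantifier prefix: forall x exists y forall z exists u forall v
Mark each quantifier type:
  U E U E U
Universal count = 3, Existential count = 2
Asked for universal (forall) quantifiers: 3

3


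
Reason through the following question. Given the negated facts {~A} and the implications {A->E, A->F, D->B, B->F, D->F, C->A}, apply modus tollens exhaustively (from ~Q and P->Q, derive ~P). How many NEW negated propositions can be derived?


Initial negated facts: {~A}
Apply modus tollens to closure:
  ~A and C->A  =>  ~C
Final negated: {~A, ~C}
New negations: {~C}
Count = 1

1


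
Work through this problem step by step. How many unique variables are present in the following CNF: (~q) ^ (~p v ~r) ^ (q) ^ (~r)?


Identify each variable that appears in the formula.
Variables found: p, q, r
Count = 3

3


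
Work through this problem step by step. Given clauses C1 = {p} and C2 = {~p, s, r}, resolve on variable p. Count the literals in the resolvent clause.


Remove p from C1 and ~p from C2.
C1 remainder: {}
C2 remainder: {s, r}
Union (resolvent): {r, s}
Resolvent has 2 literal(s).

2


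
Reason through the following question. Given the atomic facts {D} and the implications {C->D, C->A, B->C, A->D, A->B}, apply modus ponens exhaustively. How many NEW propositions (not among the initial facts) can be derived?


Initial facts: {D}
Apply modus ponens to closure:
  (no implication fires)
Final known: {D}
New propositions: {(none)}
Count = 0

0


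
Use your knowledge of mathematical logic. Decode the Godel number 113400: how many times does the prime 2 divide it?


Factorize 113400 by dividing by 2 repeatedly.
Division steps: 2 divides 113400 exactly 3 time(s).
Exponent of 2 = 3

3


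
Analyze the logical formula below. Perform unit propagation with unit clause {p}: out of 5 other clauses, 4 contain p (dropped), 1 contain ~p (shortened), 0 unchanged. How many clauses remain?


Satisfied (removed): 4
Shortened (remain): 1
Unchanged (remain): 0
Remaining = 1 + 0 = 1

1


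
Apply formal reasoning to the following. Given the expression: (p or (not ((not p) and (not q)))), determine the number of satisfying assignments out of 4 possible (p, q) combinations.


Check all 4 assignments:
p=0, q=0: 0
p=0, q=1: 1
p=1, q=0: 1
p=1, q=1: 1
Count of True = 3

3


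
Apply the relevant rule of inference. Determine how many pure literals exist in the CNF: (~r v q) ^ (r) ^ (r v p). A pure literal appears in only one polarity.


Check each variable for pure literal status:
p: pure positive
q: pure positive
r: mixed (not pure)
Pure literal count = 2

2


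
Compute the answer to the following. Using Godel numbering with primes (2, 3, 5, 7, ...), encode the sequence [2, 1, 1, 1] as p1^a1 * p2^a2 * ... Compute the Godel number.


Encode each element as an exponent of the corresponding prime:
  2^2 = 4
  3^1 = 3
  5^1 = 5
  7^1 = 7
Product = 4 * 3 * 5 * 7 = 420

420


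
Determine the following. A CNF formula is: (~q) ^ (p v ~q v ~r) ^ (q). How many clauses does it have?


A CNF formula is a conjunction of clauses.
Clauses are separated by ^.
Counting the conjuncts: 3 clauses.

3


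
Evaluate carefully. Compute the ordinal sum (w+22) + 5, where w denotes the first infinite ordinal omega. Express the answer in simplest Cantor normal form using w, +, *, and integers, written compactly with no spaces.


Compute (w+22) + 5.
Ordinal + is associative but NOT commutative; for finite n>0, n + w = w but w + n stays w+n.
By associativity: (w+22) + 5 = w + (22+5) = w+27.
Result = w+27

w+27


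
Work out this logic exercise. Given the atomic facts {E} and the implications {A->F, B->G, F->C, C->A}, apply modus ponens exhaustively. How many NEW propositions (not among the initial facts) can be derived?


Initial facts: {E}
Apply modus ponens to closure:
  (no implication fires)
Final known: {E}
New propositions: {(none)}
Count = 0

0


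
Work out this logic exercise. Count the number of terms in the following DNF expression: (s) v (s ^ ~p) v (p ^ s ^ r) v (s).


A DNF formula is a disjunction of terms (conjunctions).
Terms are separated by v.
Counting the disjuncts: 4 terms.

4


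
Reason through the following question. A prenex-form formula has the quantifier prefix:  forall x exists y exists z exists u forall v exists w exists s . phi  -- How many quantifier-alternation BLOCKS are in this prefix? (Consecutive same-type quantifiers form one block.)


Quantifier-type sequence: A E E E A E E  (A=forall, E=exists)
Group into maximal same-type runs:
  Ax1 | Ex3 | Ax1 | Ex2
Number of blocks = 4

4


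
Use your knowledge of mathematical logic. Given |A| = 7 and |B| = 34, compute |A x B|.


The Cartesian product A x B contains all ordered pairs (a, b).
|A x B| = |A| * |B| = 7 * 34 = 238

238


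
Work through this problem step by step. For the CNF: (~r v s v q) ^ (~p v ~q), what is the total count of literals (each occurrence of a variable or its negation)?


Counting literals in each clause:
Clause 1: 3 literal(s)
Clause 2: 2 literal(s)
Total = 5

5


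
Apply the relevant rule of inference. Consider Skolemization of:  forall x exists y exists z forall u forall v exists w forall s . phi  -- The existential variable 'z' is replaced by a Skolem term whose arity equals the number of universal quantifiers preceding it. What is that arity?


Quantifier prefix: forall x exists y exists z forall u forall v exists w forall s
'z' is existentially quantified at position 3.
Universal variables preceding it: x
Skolem function arity = 1

1


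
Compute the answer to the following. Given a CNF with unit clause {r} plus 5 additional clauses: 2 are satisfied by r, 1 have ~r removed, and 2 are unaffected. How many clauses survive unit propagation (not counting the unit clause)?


Satisfied (removed): 2
Shortened (remain): 1
Unchanged (remain): 2
Remaining = 1 + 2 = 3

3


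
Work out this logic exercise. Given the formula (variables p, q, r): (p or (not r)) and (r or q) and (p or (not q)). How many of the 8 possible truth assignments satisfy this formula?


Evaluate all 8 assignments for p, q, r:
p=0, q=0, r=0: 0
p=0, q=0, r=1: 0
p=0, q=1, r=0: 0
p=0, q=1, r=1: 0
p=1, q=0, r=0: 0
p=1, q=0, r=1: 1
p=1, q=1, r=0: 1
p=1, q=1, r=1: 1
Satisfying count = 3

3


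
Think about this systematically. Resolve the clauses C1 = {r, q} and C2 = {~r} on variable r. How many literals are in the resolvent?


Remove r from C1 and ~r from C2.
C1 remainder: {q}
C2 remainder: {}
Union (resolvent): {q}
Resolvent has 1 literal(s).

1


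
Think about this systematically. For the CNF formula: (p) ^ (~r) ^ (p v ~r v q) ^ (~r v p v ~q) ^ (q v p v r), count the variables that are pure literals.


Check each variable for pure literal status:
p: pure positive
q: mixed (not pure)
r: mixed (not pure)
Pure literal count = 1

1


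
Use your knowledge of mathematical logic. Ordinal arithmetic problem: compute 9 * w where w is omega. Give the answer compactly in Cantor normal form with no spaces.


Compute 9 * w.
Ordinal * is associative and left-distributive over +, but NOT commutative; for finite n>1, n*w = w but w*n stays w*n.
For finite n>0, n * w = sup{n*k : k<w} = w. So 9 * w = w.
Result = w

w


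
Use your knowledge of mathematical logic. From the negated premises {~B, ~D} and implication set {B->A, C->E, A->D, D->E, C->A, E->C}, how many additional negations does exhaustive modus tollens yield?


Initial negated facts: {~B, ~D}
Apply modus tollens to closure:
  ~D and A->D  =>  ~A
  ~A and C->A  =>  ~C
  ~C and E->C  =>  ~E
Final negated: {~A, ~B, ~C, ~D, ~E}
New negations: {~A, ~C, ~E}
Count = 3

3


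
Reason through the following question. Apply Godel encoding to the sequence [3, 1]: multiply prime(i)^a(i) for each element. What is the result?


Encode each element as an exponent of the corresponding prime:
  2^3 = 8
  3^1 = 3
Product = 8 * 3 = 24

24


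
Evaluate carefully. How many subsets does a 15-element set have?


The power set of a set with n elements has 2^n elements.
|P(S)| = 2^15 = 32768

32768


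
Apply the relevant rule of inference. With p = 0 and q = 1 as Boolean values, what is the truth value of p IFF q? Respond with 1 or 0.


p = 0, q = 1
Operation: p IFF q
Evaluate: 0 IFF 1 = 0

0


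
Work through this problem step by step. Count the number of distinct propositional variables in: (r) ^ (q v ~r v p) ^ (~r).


Identify each variable that appears in the formula.
Variables found: p, q, r
Count = 3

3


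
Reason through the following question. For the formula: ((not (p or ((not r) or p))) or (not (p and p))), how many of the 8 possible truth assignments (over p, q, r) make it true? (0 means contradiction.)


Check all 8 assignments:
p=0, q=0, r=0: 1
p=0, q=0, r=1: 1
p=0, q=1, r=0: 1
p=0, q=1, r=1: 1
p=1, q=0, r=0: 0
p=1, q=0, r=1: 0
p=1, q=1, r=0: 0
p=1, q=1, r=1: 0
Count of True = 4

4


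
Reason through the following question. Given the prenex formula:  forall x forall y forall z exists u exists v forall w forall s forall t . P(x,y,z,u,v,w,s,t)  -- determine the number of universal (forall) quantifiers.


Quantifier prefix: forall x forall y forall z exists u exists v forall w forall s forall t
Mark each quantifier type:
  U U U E E U U U
Universal count = 6, Existential count = 2
Asked for universal (forall) quantifiers: 6

6


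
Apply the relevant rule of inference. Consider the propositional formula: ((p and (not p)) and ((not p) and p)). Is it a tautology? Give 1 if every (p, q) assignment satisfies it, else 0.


Check all 4 assignments:
p=0, q=0: 0
p=0, q=1: 0
p=1, q=0: 0
p=1, q=1: 0
Satisfying count = 0/4.
Tautology iff count = 4: no.

0


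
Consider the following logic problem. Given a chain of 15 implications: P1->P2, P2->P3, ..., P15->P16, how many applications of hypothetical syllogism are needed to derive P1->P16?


With 15 implications in a chain connecting 16 propositions:
P1->P2, P2->P3, ..., P15->P16
Steps needed = (number of implications) - 1 = 15 - 1 = 14

14


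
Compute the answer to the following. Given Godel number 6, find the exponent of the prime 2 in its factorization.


Factorize 6 by dividing by 2 repeatedly.
Division steps: 2 divides 6 exactly 1 time(s).
Exponent of 2 = 1

1


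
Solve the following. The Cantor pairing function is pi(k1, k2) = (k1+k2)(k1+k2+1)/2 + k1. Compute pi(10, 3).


k1 + k2 = 13
(k1+k2)(k1+k2+1)/2 = 13 * 14 / 2 = 91
pi = 91 + 10 = 101

101


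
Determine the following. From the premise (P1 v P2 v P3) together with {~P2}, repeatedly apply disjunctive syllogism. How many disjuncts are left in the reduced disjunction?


Original disjuncts (3): P1, P2, P3
Negated (eliminate): ~P2
Remaining disjuncts: P1, P3
Count = 3 - 1 = 2

2


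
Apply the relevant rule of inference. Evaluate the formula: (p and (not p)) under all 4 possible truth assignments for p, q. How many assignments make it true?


Check all 4 assignments:
p=0, q=0: 0
p=0, q=1: 0
p=1, q=0: 0
p=1, q=1: 0
Count of True = 0

0


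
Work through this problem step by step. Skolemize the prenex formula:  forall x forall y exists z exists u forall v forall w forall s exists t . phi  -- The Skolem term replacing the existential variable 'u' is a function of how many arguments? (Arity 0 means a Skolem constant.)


Quantifier prefix: forall x forall y exists z exists u forall v forall w forall s exists t
'u' is existentially quantified at position 4.
Universal variables preceding it: x, y
Skolem function arity = 2

2


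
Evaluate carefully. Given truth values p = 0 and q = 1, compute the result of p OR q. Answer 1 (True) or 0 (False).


p = 0, q = 1
Operation: p OR q
Evaluate: 0 OR 1 = 1

1


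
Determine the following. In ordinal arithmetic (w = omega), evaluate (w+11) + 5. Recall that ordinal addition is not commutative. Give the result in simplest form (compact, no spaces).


Compute (w+11) + 5.
Ordinal + is associative but NOT commutative; for finite n>0, n + w = w but w + n stays w+n.
By associativity: (w+11) + 5 = w + (11+5) = w+16.
Result = w+16

w+16


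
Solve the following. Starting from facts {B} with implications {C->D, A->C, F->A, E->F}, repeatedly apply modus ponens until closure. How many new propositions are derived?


Initial facts: {B}
Apply modus ponens to closure:
  (no implication fires)
Final known: {B}
New propositions: {(none)}
Count = 0

0


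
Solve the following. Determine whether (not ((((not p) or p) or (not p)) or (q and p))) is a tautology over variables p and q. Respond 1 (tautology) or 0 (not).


Check all 4 assignments:
p=0, q=0: 0
p=0, q=1: 0
p=1, q=0: 0
p=1, q=1: 0
Satisfying count = 0/4.
Tautology iff count = 4: no.

0


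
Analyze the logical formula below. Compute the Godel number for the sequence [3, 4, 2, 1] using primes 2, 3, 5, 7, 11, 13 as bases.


Encode each element as an exponent of the corresponding prime:
  2^3 = 8
  3^4 = 81
  5^2 = 25
  7^1 = 7
Product = 8 * 81 * 25 * 7 = 113400

113400


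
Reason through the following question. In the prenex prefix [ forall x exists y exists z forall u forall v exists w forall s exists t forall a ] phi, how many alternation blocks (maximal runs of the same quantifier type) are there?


Quantifier-type sequence: A E E A A E A E A  (A=forall, E=exists)
Group into maximal same-type runs:
  Ax1 | Ex2 | Ax2 | Ex1 | Ax1 | Ex1 | Ax1
Number of blocks = 7

7


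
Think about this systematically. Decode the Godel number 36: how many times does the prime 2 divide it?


Factorize 36 by dividing by 2 repeatedly.
Division steps: 2 divides 36 exactly 2 time(s).
Exponent of 2 = 2

2


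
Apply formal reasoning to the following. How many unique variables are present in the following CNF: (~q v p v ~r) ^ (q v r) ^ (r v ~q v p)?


Identify each variable that appears in the formula.
Variables found: p, q, r
Count = 3

3


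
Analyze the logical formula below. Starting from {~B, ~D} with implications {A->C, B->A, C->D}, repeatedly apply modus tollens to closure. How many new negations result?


Initial negated facts: {~B, ~D}
Apply modus tollens to closure:
  ~D and C->D  =>  ~C
  ~C and A->C  =>  ~A
Final negated: {~A, ~B, ~C, ~D}
New negations: {~A, ~C}
Count = 2

2


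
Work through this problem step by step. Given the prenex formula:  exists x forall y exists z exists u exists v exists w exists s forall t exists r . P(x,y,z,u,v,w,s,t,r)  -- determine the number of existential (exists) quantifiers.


Quantifier prefix: exists x forall y exists z exists u exists v exists w exists s forall t exists r
Mark each quantifier type:
  E U E E E E E U E
Universal count = 2, Existential count = 7
Asked for existential (exists) quantifiers: 7

7


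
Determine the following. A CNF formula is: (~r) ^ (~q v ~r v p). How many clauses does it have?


A CNF formula is a conjunction of clauses.
Clauses are separated by ^.
Counting the conjuncts: 2 clauses.

2


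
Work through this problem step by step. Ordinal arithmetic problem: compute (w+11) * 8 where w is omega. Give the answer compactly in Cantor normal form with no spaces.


Compute (w+11) * 8.
Ordinal * is associative and left-distributive over +, but NOT commutative; for finite n>1, n*w = w but w*n stays w*n.
(w+11) * 8 = (w+11) repeated 8 times. Each intermediate +11 is absorbed by the following w; only the last survives: w*8+11.
Result = w*8+11

w*8+11


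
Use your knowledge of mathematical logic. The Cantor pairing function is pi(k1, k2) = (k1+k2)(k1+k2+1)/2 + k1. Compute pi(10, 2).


k1 + k2 = 12
(k1+k2)(k1+k2+1)/2 = 12 * 13 / 2 = 78
pi = 78 + 10 = 88

88


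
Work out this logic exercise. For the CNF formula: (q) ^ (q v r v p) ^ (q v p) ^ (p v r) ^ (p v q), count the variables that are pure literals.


Check each variable for pure literal status:
p: pure positive
q: pure positive
r: pure positive
Pure literal count = 3

3


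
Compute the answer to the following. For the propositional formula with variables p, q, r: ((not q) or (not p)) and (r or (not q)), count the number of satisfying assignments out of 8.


Evaluate all 8 assignments for p, q, r:
p=0, q=0, r=0: 1
p=0, q=0, r=1: 1
p=0, q=1, r=0: 0
p=0, q=1, r=1: 1
p=1, q=0, r=0: 1
p=1, q=0, r=1: 1
p=1, q=1, r=0: 0
p=1, q=1, r=1: 0
Satisfying count = 5

5


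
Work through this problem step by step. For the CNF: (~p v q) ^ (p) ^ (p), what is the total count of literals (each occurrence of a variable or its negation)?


Counting literals in each clause:
Clause 1: 2 literal(s)
Clause 2: 1 literal(s)
Clause 3: 1 literal(s)
Total = 4

4


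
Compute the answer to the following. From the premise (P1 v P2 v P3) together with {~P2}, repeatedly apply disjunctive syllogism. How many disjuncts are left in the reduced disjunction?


Original disjuncts (3): P1, P2, P3
Negated (eliminate): ~P2
Remaining disjuncts: P1, P3
Count = 3 - 1 = 2

2


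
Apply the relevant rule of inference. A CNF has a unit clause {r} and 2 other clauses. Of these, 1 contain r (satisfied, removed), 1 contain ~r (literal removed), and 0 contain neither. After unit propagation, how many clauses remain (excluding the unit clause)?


Satisfied (removed): 1
Shortened (remain): 1
Unchanged (remain): 0
Remaining = 1 + 0 = 1

1


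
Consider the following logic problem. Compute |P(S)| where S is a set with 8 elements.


The power set of a set with n elements has 2^n elements.
|P(S)| = 2^8 = 256

256


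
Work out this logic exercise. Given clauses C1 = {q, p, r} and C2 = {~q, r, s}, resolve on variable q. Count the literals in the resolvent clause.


Remove q from C1 and ~q from C2.
C1 remainder: {p, r}
C2 remainder: {r, s}
Union (resolvent): {p, r, s}
Resolvent has 3 literal(s).

3


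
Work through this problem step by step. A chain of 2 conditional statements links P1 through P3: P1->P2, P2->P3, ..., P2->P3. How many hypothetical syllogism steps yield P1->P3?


With 2 implications in a chain connecting 3 propositions:
P1->P2, P2->P3, ..., P2->P3
Steps needed = (number of implications) - 1 = 2 - 1 = 1

1


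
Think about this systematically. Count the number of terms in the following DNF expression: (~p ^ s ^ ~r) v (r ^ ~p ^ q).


A DNF formula is a disjunction of terms (conjunctions).
Terms are separated by v.
Counting the disjuncts: 2 terms.

2


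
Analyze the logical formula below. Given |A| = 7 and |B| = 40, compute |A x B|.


The Cartesian product A x B contains all ordered pairs (a, b).
|A x B| = |A| * |B| = 7 * 40 = 280

280


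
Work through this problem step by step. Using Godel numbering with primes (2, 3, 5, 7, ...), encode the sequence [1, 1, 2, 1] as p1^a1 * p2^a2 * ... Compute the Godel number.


Encode each element as an exponent of the corresponding prime:
  2^1 = 2
  3^1 = 3
  5^2 = 25
  7^1 = 7
Product = 2 * 3 * 25 * 7 = 1050

1050


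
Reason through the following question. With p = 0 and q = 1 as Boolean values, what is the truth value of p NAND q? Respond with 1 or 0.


p = 0, q = 1
Operation: p NAND q
Evaluate: 0 NAND 1 = 1

1


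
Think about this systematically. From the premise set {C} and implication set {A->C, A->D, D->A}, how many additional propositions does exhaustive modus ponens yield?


Initial facts: {C}
Apply modus ponens to closure:
  (no implication fires)
Final known: {C}
New propositions: {(none)}
Count = 0

0


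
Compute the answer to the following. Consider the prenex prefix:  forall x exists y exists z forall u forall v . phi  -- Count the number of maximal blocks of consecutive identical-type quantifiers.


Quantifier-type sequence: A E E A A  (A=forall, E=exists)
Group into maximal same-type runs:
  Ax1 | Ex2 | Ax2
Number of blocks = 3

3


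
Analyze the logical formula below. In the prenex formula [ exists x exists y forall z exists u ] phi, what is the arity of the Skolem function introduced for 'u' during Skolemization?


Quantifier prefix: exists x exists y forall z exists u
'u' is existentially quantified at position 4.
Universal variables preceding it: z
Skolem function arity = 1

1


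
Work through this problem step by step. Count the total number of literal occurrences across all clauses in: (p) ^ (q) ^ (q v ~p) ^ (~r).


Counting literals in each clause:
Clause 1: 1 literal(s)
Clause 2: 1 literal(s)
Clause 3: 2 literal(s)
Clause 4: 1 literal(s)
Total = 5

5


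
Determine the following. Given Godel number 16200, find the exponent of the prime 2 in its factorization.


Factorize 16200 by dividing by 2 repeatedly.
Division steps: 2 divides 16200 exactly 3 time(s).
Exponent of 2 = 3

3


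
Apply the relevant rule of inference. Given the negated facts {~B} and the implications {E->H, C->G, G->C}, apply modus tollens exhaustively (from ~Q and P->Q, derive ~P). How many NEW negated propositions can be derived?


Initial negated facts: {~B}
Apply modus tollens to closure:
  (no implication fires)
Final negated: {~B}
New negations: {(none)}
Count = 0

0


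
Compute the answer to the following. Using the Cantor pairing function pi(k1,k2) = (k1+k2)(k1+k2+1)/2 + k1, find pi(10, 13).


k1 + k2 = 23
(k1+k2)(k1+k2+1)/2 = 23 * 24 / 2 = 276
pi = 276 + 10 = 286

286


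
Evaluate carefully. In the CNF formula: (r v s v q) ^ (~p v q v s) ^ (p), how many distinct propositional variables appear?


Identify each variable that appears in the formula.
Variables found: p, q, r, s
Count = 4

4


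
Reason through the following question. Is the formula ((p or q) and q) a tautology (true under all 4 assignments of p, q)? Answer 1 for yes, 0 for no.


Check all 4 assignments:
p=0, q=0: 0
p=0, q=1: 1
p=1, q=0: 0
p=1, q=1: 1
Satisfying count = 2/4.
Tautology iff count = 4: no.

0


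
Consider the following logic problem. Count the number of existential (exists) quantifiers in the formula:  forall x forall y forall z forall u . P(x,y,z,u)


Quantifier prefix: forall x forall y forall z forall u
Mark each quantifier type:
  U U U U
Universal count = 4, Existential count = 0
Asked for existential (exists) quantifiers: 0

0


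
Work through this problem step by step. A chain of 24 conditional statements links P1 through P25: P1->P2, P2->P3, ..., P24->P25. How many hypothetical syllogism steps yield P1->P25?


With 24 implications in a chain connecting 25 propositions:
P1->P2, P2->P3, ..., P24->P25
Steps needed = (number of implications) - 1 = 24 - 1 = 23

23


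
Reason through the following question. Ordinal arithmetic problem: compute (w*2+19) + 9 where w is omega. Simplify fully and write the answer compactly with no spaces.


Compute (w*2+19) + 9.
Ordinal + is associative but NOT commutative; for finite n>0, n + w = w but w + n stays w+n.
By associativity: (w*2+19) + 9 = w*2 + (19+9) = w*2+28.
Result = w*2+28

w*2+28


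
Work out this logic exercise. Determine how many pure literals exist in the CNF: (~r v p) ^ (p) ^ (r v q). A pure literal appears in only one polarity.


Check each variable for pure literal status:
p: pure positive
q: pure positive
r: mixed (not pure)
Pure literal count = 2

2


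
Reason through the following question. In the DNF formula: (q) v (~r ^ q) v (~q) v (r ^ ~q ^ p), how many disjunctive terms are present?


A DNF formula is a disjunction of terms (conjunctions).
Terms are separated by v.
Counting the disjuncts: 4 terms.

4


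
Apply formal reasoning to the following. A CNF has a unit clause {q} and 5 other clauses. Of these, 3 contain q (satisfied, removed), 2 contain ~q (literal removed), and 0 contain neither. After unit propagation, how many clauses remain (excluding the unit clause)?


Satisfied (removed): 3
Shortened (remain): 2
Unchanged (remain): 0
Remaining = 2 + 0 = 2

2


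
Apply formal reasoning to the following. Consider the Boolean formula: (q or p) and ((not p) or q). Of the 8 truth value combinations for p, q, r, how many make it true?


Evaluate all 8 assignments for p, q, r:
p=0, q=0, r=0: 0
p=0, q=0, r=1: 0
p=0, q=1, r=0: 1
p=0, q=1, r=1: 1
p=1, q=0, r=0: 0
p=1, q=0, r=1: 0
p=1, q=1, r=0: 1
p=1, q=1, r=1: 1
Satisfying count = 4

4


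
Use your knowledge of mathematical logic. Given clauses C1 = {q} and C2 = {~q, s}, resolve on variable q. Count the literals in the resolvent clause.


Remove q from C1 and ~q from C2.
C1 remainder: {}
C2 remainder: {s}
Union (resolvent): {s}
Resolvent has 1 literal(s).

1


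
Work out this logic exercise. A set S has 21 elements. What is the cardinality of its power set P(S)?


The power set of a set with n elements has 2^n elements.
|P(S)| = 2^21 = 2097152

2097152


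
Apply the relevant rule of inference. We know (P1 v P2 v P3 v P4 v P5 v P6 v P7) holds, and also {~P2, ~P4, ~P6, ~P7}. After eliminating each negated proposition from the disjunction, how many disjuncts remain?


Original disjuncts (7): P1, P2, P3, P4, P5, P6, P7
Negated (eliminate): ~P2, ~P4, ~P6, ~P7
Remaining disjuncts: P1, P3, P5
Count = 7 - 4 = 3

3


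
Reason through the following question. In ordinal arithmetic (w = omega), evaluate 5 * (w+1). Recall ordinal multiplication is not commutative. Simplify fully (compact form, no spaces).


Compute 5 * (w+1).
Ordinal * is associative and left-distributive over +, but NOT commutative; for finite n>1, n*w = w but w*n stays w*n.
By left-distributivity: 5 * (w+1) = 5*w + 5*1 = w + 5 = w+5.
Result = w+5

w+5


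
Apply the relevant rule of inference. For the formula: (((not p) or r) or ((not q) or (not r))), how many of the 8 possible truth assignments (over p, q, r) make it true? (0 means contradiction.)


Check all 8 assignments:
p=0, q=0, r=0: 1
p=0, q=0, r=1: 1
p=0, q=1, r=0: 1
p=0, q=1, r=1: 1
p=1, q=0, r=0: 1
p=1, q=0, r=1: 1
p=1, q=1, r=0: 1
p=1, q=1, r=1: 1
Count of True = 8

8


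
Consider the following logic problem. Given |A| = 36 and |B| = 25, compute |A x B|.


The Cartesian product A x B contains all ordered pairs (a, b).
|A x B| = |A| * |B| = 36 * 25 = 900

900


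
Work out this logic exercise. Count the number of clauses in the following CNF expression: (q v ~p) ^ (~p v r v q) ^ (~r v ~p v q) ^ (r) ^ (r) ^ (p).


A CNF formula is a conjunction of clauses.
Clauses are separated by ^.
Counting the conjuncts: 6 clauses.

6


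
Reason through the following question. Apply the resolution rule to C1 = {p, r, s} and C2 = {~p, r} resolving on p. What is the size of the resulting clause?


Remove p from C1 and ~p from C2.
C1 remainder: {r, s}
C2 remainder: {r}
Union (resolvent): {r, s}
Resolvent has 2 literal(s).

2


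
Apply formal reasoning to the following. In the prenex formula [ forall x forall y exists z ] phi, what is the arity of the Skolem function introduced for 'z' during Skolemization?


Quantifier prefix: forall x forall y exists z
'z' is existentially quantified at position 3.
Universal variables preceding it: x, y
Skolem function arity = 2

2


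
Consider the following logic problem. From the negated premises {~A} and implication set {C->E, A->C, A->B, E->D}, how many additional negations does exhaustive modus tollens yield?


Initial negated facts: {~A}
Apply modus tollens to closure:
  (no implication fires)
Final negated: {~A}
New negations: {(none)}
Count = 0

0


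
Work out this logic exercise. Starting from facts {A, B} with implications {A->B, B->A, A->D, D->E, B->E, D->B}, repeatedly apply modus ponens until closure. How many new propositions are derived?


Initial facts: {A, B}
Apply modus ponens to closure:
  A and A->D  =>  D
  D and D->E  =>  E
Final known: {A, B, D, E}
New propositions: {D, E}
Count = 2

2


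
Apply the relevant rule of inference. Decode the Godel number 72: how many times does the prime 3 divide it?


Factorize 72 by dividing by 3 repeatedly.
Division steps: 3 divides 72 exactly 2 time(s).
Exponent of 3 = 2

2


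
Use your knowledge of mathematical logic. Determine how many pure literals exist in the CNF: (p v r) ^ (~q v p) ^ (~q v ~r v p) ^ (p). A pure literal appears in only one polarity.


Check each variable for pure literal status:
p: pure positive
q: pure negative
r: mixed (not pure)
Pure literal count = 2

2


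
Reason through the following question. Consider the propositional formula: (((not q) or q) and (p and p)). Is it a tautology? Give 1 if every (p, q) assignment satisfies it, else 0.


Check all 4 assignments:
p=0, q=0: 0
p=0, q=1: 0
p=1, q=0: 1
p=1, q=1: 1
Satisfying count = 2/4.
Tautology iff count = 4: no.

0


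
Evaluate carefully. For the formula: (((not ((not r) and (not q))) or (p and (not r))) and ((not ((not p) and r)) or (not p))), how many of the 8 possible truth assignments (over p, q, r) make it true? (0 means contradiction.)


Check all 8 assignments:
p=0, q=0, r=0: 0
p=0, q=0, r=1: 1
p=0, q=1, r=0: 1
p=0, q=1, r=1: 1
p=1, q=0, r=0: 1
p=1, q=0, r=1: 1
p=1, q=1, r=0: 1
p=1, q=1, r=1: 1
Count of True = 7

7


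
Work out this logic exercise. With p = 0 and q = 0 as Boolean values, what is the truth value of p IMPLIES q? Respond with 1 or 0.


p = 0, q = 0
Operation: p IMPLIES q
Evaluate: 0 IMPLIES 0 = 1

1


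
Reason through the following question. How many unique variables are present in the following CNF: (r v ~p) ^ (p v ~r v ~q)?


Identify each variable that appears in the formula.
Variables found: p, q, r
Count = 3

3


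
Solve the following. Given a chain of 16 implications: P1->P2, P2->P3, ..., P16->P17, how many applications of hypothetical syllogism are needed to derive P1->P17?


With 16 implications in a chain connecting 17 propositions:
P1->P2, P2->P3, ..., P16->P17
Steps needed = (number of implications) - 1 = 16 - 1 = 15

15


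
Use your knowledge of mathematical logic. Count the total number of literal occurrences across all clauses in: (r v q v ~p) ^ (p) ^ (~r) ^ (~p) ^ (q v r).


Counting literals in each clause:
Clause 1: 3 literal(s)
Clause 2: 1 literal(s)
Clause 3: 1 literal(s)
Clause 4: 1 literal(s)
Clause 5: 2 literal(s)
Total = 8

8


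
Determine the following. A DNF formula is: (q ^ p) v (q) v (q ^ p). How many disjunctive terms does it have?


A DNF formula is a disjunction of terms (conjunctions).
Terms are separated by v.
Counting the disjuncts: 3 terms.

3


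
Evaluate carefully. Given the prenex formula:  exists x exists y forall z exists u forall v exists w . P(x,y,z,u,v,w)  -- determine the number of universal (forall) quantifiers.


Quantifier prefix: exists x exists y forall z exists u forall v exists w
Mark each quantifier type:
  E E U E U E
Universal count = 2, Existential count = 4
Asked for universal (forall) quantifiers: 2

2


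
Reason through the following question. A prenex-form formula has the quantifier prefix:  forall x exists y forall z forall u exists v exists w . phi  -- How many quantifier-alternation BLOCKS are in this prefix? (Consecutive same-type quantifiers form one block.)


Quantifier-type sequence: A E A A E E  (A=forall, E=exists)
Group into maximal same-type runs:
  Ax1 | Ex1 | Ax2 | Ex2
Number of blocks = 4

4


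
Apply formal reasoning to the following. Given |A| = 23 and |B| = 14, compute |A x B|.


The Cartesian product A x B contains all ordered pairs (a, b).
|A x B| = |A| * |B| = 23 * 14 = 322

322


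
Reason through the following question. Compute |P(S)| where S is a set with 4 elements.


The power set of a set with n elements has 2^n elements.
|P(S)| = 2^4 = 16

16


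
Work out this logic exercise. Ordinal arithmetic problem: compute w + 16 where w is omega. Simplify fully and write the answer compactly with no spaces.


Compute w + 16.
Ordinal + is associative but NOT commutative; for finite n>0, n + w = w but w + n stays w+n.
w + 16 is already in normal form (a successor ordinal beyond w).
Result = w+16

w+16


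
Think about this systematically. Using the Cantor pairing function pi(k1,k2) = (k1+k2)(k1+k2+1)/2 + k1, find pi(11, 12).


k1 + k2 = 23
(k1+k2)(k1+k2+1)/2 = 23 * 24 / 2 = 276
pi = 276 + 11 = 287

287


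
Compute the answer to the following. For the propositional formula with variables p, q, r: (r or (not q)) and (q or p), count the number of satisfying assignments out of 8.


Evaluate all 8 assignments for p, q, r:
p=0, q=0, r=0: 0
p=0, q=0, r=1: 0
p=0, q=1, r=0: 0
p=0, q=1, r=1: 1
p=1, q=0, r=0: 1
p=1, q=0, r=1: 1
p=1, q=1, r=0: 0
p=1, q=1, r=1: 1
Satisfying count = 4

4


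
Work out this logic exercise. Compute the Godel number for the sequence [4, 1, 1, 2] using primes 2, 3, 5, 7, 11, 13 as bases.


Encode each element as an exponent of the corresponding prime:
  2^4 = 16
  3^1 = 3
  5^1 = 5
  7^2 = 49
Product = 16 * 3 * 5 * 49 = 11760

11760


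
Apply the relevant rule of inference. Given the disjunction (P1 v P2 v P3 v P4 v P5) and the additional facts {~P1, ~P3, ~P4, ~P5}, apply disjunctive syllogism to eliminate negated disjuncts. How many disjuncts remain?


Original disjuncts (5): P1, P2, P3, P4, P5
Negated (eliminate): ~P1, ~P3, ~P4, ~P5
Remaining disjuncts: P2
Count = 5 - 4 = 1

1


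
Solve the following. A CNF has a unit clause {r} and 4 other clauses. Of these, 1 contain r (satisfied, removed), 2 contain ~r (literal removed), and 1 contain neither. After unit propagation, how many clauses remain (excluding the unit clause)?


Satisfied (removed): 1
Shortened (remain): 2
Unchanged (remain): 1
Remaining = 2 + 1 = 3

3


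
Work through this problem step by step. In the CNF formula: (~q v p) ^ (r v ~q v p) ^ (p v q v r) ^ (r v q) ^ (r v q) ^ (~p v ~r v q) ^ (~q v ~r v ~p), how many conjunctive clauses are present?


A CNF formula is a conjunction of clauses.
Clauses are separated by ^.
Counting the conjuncts: 7 clauses.

7


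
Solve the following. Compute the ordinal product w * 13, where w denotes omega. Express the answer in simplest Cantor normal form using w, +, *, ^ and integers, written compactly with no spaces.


Compute w * 13.
Ordinal * is associative and left-distributive over +, but NOT commutative; for finite n>1, n*w = w but w*n stays w*n.
w * 13 means 13 copies of w concatenated: w*13.
Result = w*13

w*13


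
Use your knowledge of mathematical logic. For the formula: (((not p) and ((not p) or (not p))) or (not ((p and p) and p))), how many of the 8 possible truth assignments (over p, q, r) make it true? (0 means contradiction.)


Check all 8 assignments:
p=0, q=0, r=0: 1
p=0, q=0, r=1: 1
p=0, q=1, r=0: 1
p=0, q=1, r=1: 1
p=1, q=0, r=0: 0
p=1, q=0, r=1: 0
p=1, q=1, r=0: 0
p=1, q=1, r=1: 0
Count of True = 4

4


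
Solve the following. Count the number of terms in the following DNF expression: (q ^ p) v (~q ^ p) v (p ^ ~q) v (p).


A DNF formula is a disjunction of terms (conjunctions).
Terms are separated by v.
Counting the disjuncts: 4 terms.

4


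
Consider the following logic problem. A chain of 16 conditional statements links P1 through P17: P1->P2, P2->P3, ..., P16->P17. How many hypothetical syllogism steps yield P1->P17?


With 16 implications in a chain connecting 17 propositions:
P1->P2, P2->P3, ..., P16->P17
Steps needed = (number of implications) - 1 = 16 - 1 = 15

15


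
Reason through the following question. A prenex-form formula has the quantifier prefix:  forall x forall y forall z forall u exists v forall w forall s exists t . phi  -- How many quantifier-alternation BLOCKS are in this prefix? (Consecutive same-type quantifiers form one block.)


Quantifier-type sequence: A A A A E A A E  (A=forall, E=exists)
Group into maximal same-type runs:
  Ax4 | Ex1 | Ax2 | Ex1
Number of blocks = 4

4


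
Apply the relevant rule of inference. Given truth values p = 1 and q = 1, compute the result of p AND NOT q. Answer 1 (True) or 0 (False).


p = 1, q = 1
Operation: p AND NOT q
Evaluate: 1 AND NOT 1 = 0

0


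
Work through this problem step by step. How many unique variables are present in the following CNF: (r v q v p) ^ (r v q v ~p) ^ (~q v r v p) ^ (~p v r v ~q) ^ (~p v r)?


Identify each variable that appears in the formula.
Variables found: p, q, r
Count = 3

3


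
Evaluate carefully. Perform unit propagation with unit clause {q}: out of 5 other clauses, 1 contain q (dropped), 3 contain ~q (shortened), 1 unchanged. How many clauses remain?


Satisfied (removed): 1
Shortened (remain): 3
Unchanged (remain): 1
Remaining = 3 + 1 = 4

4


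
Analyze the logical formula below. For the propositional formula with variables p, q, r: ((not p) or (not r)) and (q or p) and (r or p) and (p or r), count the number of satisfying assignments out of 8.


Evaluate all 8 assignments for p, q, r:
p=0, q=0, r=0: 0
p=0, q=0, r=1: 0
p=0, q=1, r=0: 0
p=0, q=1, r=1: 1
p=1, q=0, r=0: 1
p=1, q=0, r=1: 0
p=1, q=1, r=0: 1
p=1, q=1, r=1: 0
Satisfying count = 3

3


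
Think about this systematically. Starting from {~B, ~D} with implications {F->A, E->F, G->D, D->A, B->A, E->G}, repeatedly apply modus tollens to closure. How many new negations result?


Initial negated facts: {~B, ~D}
Apply modus tollens to closure:
  ~D and G->D  =>  ~G
  ~G and E->G  =>  ~E
Final negated: {~B, ~D, ~E, ~G}
New negations: {~E, ~G}
Count = 2

2


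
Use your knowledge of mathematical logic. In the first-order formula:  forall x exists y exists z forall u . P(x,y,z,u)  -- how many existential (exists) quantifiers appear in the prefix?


Quantifier prefix: forall x exists y exists z forall u
Mark each quantifier type:
  U E E U
Universal count = 2, Existential count = 2
Asked for existential (exists) quantifiers: 2

2


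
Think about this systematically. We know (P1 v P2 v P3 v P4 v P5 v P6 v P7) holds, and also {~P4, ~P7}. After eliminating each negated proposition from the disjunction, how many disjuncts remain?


Original disjuncts (7): P1, P2, P3, P4, P5, P6, P7
Negated (eliminate): ~P4, ~P7
Remaining disjuncts: P1, P2, P3, P5, P6
Count = 7 - 2 = 5

5
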